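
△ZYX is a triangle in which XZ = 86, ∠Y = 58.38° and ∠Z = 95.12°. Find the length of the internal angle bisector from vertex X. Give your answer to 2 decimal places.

The third angle is ∠X = 180° − ∠Z − ∠Y = 26.50°.
Law of sines: YX = XZ·sin Z/sin Y ≈ 100.59.
Law of sines: ZY = XZ·sin X/sin Y ≈ 45.063.
The bisector from X has length 2·YX·XZ·cos(∠X/2)/(YX+XZ) ≈ 90.256.

t_X ≈ 90.26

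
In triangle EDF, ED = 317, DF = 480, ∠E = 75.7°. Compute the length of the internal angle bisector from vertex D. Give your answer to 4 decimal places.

Law of sines: sin F = ED·sin E/DF ≈ 0.63995.
Since DF ≥ ED, only the acute value applies: ∠F ≈ 39.79°.
Then ∠D = 180° − ∠E − ∠F ≈ 64.51°.
Law of sines gives FE = DF·sin D/sin E ≈ 447.14.
The bisector from D has length 2·ED·DF·cos(∠D/2)/(ED+DF) ≈ 322.91.

t_D ≈ 322.9052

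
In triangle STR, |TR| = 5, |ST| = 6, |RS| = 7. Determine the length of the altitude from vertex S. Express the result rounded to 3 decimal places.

h_S ≈ 5.879

Semiperimeter s = (5 + 7 + 6)/2 = 9.
Heron's formula: area = √(9·4·2·3) ≈ 14.697.
The altitude from S has length 2·area/|TR| ≈ 5.8788.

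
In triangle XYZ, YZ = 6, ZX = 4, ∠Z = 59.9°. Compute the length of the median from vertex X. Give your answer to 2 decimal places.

3.60

By the law of cosines, XY² = YZ² + ZX² − 2·YZ·ZX·cos Z = 27.927, so XY ≈ 5.2846.
Median from X: ½√(2·ZX² + 2·XY² − YZ²) ≈ 3.6005.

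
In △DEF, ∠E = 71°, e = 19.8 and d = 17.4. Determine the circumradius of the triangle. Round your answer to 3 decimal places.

R ≈ 10.470

Law of sines: sin D = d·sin E/e ≈ 0.83091.
Since e ≥ d, only the acute value applies: ∠D ≈ 56.19°.
Then ∠F = 180° − ∠E − ∠D ≈ 52.81°.
Law of sines gives f = e·sin F/sin E ≈ 16.682.
Circumradius = e/(2 sin E) ≈ 10.47.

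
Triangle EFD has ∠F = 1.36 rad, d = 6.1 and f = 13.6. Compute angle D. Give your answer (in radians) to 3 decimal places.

∠D ≈ 0.454 rad

Law of sines: sin D = d·sin F/f ≈ 0.43860.
Since f ≥ d, only the acute value applies: ∠D ≈ 0.454 rad.
Then ∠E = π − ∠F − ∠D ≈ 1.328 rad.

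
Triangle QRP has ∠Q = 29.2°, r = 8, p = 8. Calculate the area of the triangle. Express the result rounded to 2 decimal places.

Area = ½·r·p·sin Q ≈ 15.612.

area ≈ 15.61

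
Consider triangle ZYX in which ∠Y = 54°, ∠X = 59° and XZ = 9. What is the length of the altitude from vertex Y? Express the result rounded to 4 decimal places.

The third angle is ∠Z = 180° − ∠Y − ∠X = 67.00°.
Law of sines: YX = XZ·sin Z/sin Y ≈ 10.24.
Law of sines: ZY = XZ·sin X/sin Y ≈ 9.5357.
Area = ½·XZ·YX·sin X ≈ 39.499.
The altitude from Y has length 2·area/XZ ≈ 8.7776.

8.7776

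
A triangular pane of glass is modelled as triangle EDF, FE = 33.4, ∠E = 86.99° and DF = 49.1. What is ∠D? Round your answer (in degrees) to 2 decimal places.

Law of sines: sin D = FE·sin E/DF ≈ 0.67931.
Since DF ≥ FE, only the acute value applies: ∠D ≈ 42.79°.
Then ∠F = 180° − ∠E − ∠D ≈ 50.22°.

∠D ≈ 42.79°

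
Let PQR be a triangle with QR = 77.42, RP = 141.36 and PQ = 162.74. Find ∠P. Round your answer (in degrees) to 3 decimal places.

∠P ≈ 28.398°

By the law of cosines, cos P = (RP² + PQ² − QR²) / (2·RP·PQ) ≈ 0.87966, so ∠P ≈ 28.40°.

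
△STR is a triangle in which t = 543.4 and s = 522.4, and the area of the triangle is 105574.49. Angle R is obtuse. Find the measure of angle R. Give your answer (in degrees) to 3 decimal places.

131.942

From area = ½·s·t·sin R, we get sin R = 2·area/(s·t) ≈ 0.74382.
Taking the obtuse solution, ∠R ≈ 131.94°.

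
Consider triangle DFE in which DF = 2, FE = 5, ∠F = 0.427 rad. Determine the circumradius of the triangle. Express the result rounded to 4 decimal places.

R ≈ 3.9669

By the law of cosines, ED² = DF² + FE² − 2·DF·FE·cos F = 10.796, so ED ≈ 3.2857.
Area = ½·DF·FE·sin F ≈ 2.0707.
Circumradius = ED/(2 sin F) ≈ 3.9669.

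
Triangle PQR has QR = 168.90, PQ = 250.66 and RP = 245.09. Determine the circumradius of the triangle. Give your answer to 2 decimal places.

By the law of cosines, cos P = (RP² + PQ² − QR²) / (2·RP·PQ) ≈ 0.76808, so ∠P ≈ 39.82°.
Circumradius = QR/(2 sin P) ≈ 131.88.

131.88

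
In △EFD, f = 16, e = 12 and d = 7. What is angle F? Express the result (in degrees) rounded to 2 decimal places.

∠F ≈ 112.02°

By the law of cosines, cos F = (d² + e² − f²) / (2·d·e) ≈ -0.37500, so ∠F ≈ 112.02°.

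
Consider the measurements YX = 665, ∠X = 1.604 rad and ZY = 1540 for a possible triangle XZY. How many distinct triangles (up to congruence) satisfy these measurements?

1

YX·sin X = 665·sin(1.604 rad) ≈ 664.6.
Since ∠X is not acute, a triangle exists only if ZY > YX; here ZY > YX, so there is exactly one triangle.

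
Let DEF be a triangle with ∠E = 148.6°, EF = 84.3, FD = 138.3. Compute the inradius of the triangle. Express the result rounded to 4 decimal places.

r ≈ 9.2252

Law of sines: sin D = EF·sin E/FD ≈ 0.31758.
Since FD ≥ EF, only the acute value applies: ∠D ≈ 18.52°.
Then ∠F = 180° − ∠E − ∠D ≈ 12.88°.
Law of sines gives DE = FD·sin F/sin E ≈ 59.186.
Area = ½·FD·EF·sin F ≈ 1299.8.
Semiperimeter s = (84.3+138.3+59.186)/2 = 140.89.
Inradius = area/s = 1299.8/140.89 ≈ 9.2252.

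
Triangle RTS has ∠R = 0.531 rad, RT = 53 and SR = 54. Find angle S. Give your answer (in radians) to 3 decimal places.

By the law of cosines, TS² = SR² + RT² − 2·SR·RT·cos R = 789.19, so TS ≈ 28.092.
Law of cosines again: cos S = (TS² + SR² − RT²)/(2·TS·SR) ≈ 0.29538, so ∠S ≈ 1.271 rad.

∠S ≈ 1.271 rad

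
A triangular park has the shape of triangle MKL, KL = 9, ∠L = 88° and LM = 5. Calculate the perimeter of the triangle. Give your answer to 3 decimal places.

By the law of cosines, MK² = KL² + LM² − 2·KL·LM·cos L = 102.86, so MK ≈ 10.142.
Semiperimeter s = (9+5+10.142)/2 = 12.071.
Perimeter = 9 + 5 + 10.142 = 24.142.

perimeter ≈ 24.142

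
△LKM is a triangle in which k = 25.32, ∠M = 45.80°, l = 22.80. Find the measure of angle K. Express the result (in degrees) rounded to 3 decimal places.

By the law of cosines, m² = l² + k² − 2·l·k·cos M = 356, so m ≈ 18.868.
Law of cosines again: cos K = (m² + l² − k²)/(2·m·l) ≈ 0.27283, so ∠K ≈ 74.17°.

∠K ≈ 74.167°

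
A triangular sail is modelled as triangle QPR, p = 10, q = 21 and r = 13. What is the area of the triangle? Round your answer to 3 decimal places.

area ≈ 48.744

Semiperimeter s = (21 + 10 + 13)/2 = 22.
Heron's formula: area = √(22·1·12·9) ≈ 48.744.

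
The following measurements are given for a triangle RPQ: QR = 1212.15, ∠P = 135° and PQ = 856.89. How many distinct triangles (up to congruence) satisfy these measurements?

1

PQ·sin P = 856.89·sin(135°) ≈ 605.9.
Since ∠P is not acute, a triangle exists only if QR > PQ; here QR > PQ, so there is exactly one triangle.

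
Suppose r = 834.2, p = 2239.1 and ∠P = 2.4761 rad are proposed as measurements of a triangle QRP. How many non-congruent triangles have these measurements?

r·sin P = 834.2·sin(2.4761 rad) ≈ 515.1.
Since ∠P is not acute, a triangle exists only if p > r; here p > r, so there is exactly one triangle.

1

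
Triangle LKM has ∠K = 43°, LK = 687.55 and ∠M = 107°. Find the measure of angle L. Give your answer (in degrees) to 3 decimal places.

The third angle is ∠L = 180° − ∠K − ∠M = 30.00°.

∠L ≈ 30.000°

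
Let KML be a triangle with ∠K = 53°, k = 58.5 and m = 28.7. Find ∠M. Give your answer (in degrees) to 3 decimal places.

23.067

Law of sines: sin M = m·sin K/k ≈ 0.39181.
Since k ≥ m, only the acute value applies: ∠M ≈ 23.07°.
Then ∠L = 180° − ∠K − ∠M ≈ 103.93°.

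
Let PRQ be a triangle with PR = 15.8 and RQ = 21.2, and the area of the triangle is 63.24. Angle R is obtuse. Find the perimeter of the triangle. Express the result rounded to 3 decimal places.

73.324

From area = ½·PR·RQ·sin R, we get sin R = 2·area/(PR·RQ) ≈ 0.37760.
Taking the obtuse solution, ∠R ≈ 157.82°.
Law of cosines then gives QP ≈ 36.324.
Perimeter = 21.2 + 36.324 + 15.8 = 73.324.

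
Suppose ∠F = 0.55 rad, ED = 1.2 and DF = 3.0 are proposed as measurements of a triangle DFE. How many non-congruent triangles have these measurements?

DF·sin F = 3.0·sin(0.55 rad) ≈ 1.568.
Since ED = 1.2 < 1.568 = DF sin F, no triangle exists.

0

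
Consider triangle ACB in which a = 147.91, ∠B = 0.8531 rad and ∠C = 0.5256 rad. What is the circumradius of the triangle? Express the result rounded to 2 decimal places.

75.34

The third angle is ∠A = π − ∠C − ∠B = 1.7629 rad.
Law of sines: c = a·sin C/sin A ≈ 75.602.
Law of sines: b = a·sin B/sin A ≈ 113.51.
Circumradius = a/(2 sin A) ≈ 75.341.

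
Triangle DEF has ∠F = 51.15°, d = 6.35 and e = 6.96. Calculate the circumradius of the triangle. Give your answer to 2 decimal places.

By the law of cosines, f² = d² + e² − 2·d·e·cos F = 33.317, so f ≈ 5.7721.
Area = ½·d·e·sin F ≈ 17.21.
Circumradius = f/(2 sin F) ≈ 3.7058.

R ≈ 3.71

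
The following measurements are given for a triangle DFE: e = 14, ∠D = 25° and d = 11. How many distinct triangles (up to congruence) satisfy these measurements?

2

e·sin D = 14·sin(25°) ≈ 5.917.
Since e sin D < d < e (5.917 < 11 < 14), two triangles exist.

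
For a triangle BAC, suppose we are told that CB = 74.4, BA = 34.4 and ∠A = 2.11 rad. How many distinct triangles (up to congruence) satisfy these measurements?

BA·sin A = 34.4·sin(2.11 rad) ≈ 29.52.
Since ∠A is not acute, a triangle exists only if CB > BA; here CB > BA, so there is exactly one triangle.

1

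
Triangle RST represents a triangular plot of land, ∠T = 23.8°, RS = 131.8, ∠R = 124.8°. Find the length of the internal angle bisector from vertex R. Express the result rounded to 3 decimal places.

The third angle is ∠S = 180° − ∠T − ∠R = 31.40°.
Law of sines: ST = RS·sin R/sin T ≈ 268.19.
Law of sines: TR = RS·sin S/sin T ≈ 170.16.
The bisector from R has length 2·TR·RS·cos(∠R/2)/(TR+RS) ≈ 68.82.

t_R ≈ 68.820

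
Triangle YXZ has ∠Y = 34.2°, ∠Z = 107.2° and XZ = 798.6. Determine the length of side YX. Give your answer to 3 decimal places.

1357.246

The third angle is ∠X = 180° − ∠Z − ∠Y = 38.60°.
Law of sines: YX = XZ·sin Z/sin Y ≈ 1357.2.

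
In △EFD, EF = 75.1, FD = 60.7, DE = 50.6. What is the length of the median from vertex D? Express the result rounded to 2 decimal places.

Median from D: ½√(2·FD² + 2·DE² − EF²) ≈ 41.381.

41.38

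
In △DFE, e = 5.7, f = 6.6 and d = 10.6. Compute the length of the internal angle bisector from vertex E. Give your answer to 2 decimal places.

t_E ≈ 7.89

By the law of cosines, cos E = (d² + f² − e²) / (2·d·f) ≈ 0.88215, so ∠E ≈ 28.10°.
The bisector from E has length 2·d·f·cos(∠E/2)/(d+f) ≈ 7.8916.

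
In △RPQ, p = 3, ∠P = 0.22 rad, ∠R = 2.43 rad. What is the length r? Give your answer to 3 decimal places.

8.977

The third angle is ∠Q = π − ∠R − ∠P = 0.492 rad.
Law of sines: r = p·sin R/sin P ≈ 8.9773.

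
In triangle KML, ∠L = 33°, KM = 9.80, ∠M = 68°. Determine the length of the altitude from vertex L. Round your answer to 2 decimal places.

h_L ≈ 16.38

The third angle is ∠K = 180° − ∠M − ∠L = 79.00°.
Law of sines: ML = KM·sin K/sin L ≈ 17.663.
Law of sines: LK = KM·sin M/sin L ≈ 16.683.
Area = ½·KM·ML·sin M ≈ 80.246.
The altitude from L has length 2·area/KM ≈ 16.377.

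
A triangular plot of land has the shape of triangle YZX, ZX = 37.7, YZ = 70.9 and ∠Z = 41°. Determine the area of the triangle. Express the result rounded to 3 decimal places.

Area = ½·YZ·ZX·sin Z ≈ 876.8.

area ≈ 876.800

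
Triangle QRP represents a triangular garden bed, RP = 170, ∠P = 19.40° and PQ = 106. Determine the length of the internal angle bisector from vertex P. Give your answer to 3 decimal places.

By the law of cosines, QR² = RP² + PQ² − 2·RP·PQ·cos P = 6142.3, so QR ≈ 78.373.
The bisector from P has length 2·RP·PQ·cos(∠P/2)/(RP+PQ) ≈ 128.71.

t_P ≈ 128.713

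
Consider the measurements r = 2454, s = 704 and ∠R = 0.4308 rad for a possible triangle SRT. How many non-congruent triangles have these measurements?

1

s·sin R = 704·sin(0.4308 rad) ≈ 294.
Since r ≥ s, exactly one triangle exists.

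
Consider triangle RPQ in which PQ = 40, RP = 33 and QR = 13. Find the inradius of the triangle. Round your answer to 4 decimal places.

Semiperimeter s = (40 + 13 + 33)/2 = 43.
Heron's formula: area = √(43·3·30·10) ≈ 196.72.
Inradius = area/s = 196.72/43 ≈ 4.575.

r ≈ 4.5750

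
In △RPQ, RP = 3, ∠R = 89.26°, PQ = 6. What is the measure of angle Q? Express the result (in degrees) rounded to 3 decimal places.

Law of sines: sin Q = RP·sin R/PQ ≈ 0.49996.
Since PQ ≥ RP, only the acute value applies: ∠Q ≈ 30.00°.
Then ∠P = 180° − ∠R − ∠Q ≈ 60.74°.

29.997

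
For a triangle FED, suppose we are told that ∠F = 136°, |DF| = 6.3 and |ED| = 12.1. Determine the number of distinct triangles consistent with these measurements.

1

|DF|·sin F = 6.3·sin(136°) ≈ 4.376.
Since ∠F is not acute, a triangle exists only if |ED| > |DF|; here |ED| > |DF|, so there is exactly one triangle.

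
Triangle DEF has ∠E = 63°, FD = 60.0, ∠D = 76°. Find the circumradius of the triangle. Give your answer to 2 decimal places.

33.67

The third angle is ∠F = 180° − ∠D − ∠E = 41.00°.
Law of sines: EF = FD·sin D/sin E ≈ 65.339.
Law of sines: DE = FD·sin F/sin E ≈ 44.179.
Circumradius = FD/(2 sin E) ≈ 33.67.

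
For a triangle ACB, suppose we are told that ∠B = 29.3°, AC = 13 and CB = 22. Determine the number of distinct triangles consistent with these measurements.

CB·sin B = 22·sin(29.3°) ≈ 10.77.
Since CB sin B < AC < CB (10.77 < 13 < 22), two triangles exist.

2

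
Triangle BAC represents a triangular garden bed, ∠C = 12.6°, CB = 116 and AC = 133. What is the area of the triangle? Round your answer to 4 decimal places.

Area = ½·AC·CB·sin C ≈ 1682.8.

1682.7570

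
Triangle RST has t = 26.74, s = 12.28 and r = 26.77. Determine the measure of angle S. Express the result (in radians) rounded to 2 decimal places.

By the law of cosines, cos S = (t² + r² − s²) / (2·t·r) ≈ 0.89467, so ∠S ≈ 0.463 rad.

∠S ≈ 0.46 rad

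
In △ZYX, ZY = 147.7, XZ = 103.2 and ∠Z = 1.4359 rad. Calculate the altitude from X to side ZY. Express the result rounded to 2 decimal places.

By the law of cosines, YX² = XZ² + ZY² − 2·XZ·ZY·cos Z = 28366, so YX ≈ 168.42.
Area = ½·XZ·ZY·sin Z ≈ 7552.1.
The altitude from X has length 2·area/ZY ≈ 102.26.

h_X ≈ 102.26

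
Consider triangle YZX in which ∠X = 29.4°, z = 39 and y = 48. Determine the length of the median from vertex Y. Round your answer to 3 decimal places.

m_Y ≈ 21.589

By the law of cosines, x² = y² + z² − 2·y·z·cos X = 563.18, so x ≈ 23.731.
Median from Y: ½√(2·z² + 2·x² − y²) ≈ 21.589.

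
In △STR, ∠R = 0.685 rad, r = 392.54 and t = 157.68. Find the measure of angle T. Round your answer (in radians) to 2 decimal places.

∠T ≈ 0.26 rad

Law of sines: sin T = t·sin R/r ≈ 0.25414.
Since r ≥ t, only the acute value applies: ∠T ≈ 0.257 rad.
Then ∠S = π − ∠R − ∠T ≈ 2.200 rad.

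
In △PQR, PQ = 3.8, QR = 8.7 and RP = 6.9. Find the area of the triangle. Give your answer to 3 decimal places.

Semiperimeter s = (8.7 + 6.9 + 3.8)/2 = 9.7.
Heron's formula: area = √(9.7·1·2.8·5.9) ≈ 12.659.

12.659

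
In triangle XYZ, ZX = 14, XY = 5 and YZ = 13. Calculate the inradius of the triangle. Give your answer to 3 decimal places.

r ≈ 2.031

Semiperimeter s = (13 + 14 + 5)/2 = 16.
Heron's formula: area = √(16·3·2·11) ≈ 32.496.
Inradius = area/s = 32.496/16 ≈ 2.031.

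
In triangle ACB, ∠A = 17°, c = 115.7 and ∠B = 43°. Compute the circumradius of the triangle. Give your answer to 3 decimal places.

The third angle is ∠C = 180° − ∠B − ∠A = 120.00°.
Law of sines: a = c·sin A/sin C ≈ 39.061.
Law of sines: b = c·sin B/sin C ≈ 91.114.
Circumradius = c/(2 sin C) ≈ 66.799.

66.799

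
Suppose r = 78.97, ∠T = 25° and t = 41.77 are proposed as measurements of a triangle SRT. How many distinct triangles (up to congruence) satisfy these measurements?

2

r·sin T = 78.97·sin(25°) ≈ 33.37.
Since r sin T < t < r (33.37 < 41.77 < 78.97), two triangles exist.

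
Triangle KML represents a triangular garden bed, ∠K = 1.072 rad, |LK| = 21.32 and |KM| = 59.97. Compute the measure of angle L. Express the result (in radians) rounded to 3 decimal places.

1.710

By the law of cosines, |ML|² = |LK|² + |KM|² − 2·|LK|·|KM|·cos K = 2827.7, so |ML| ≈ 53.176.
Law of cosines again: cos L = (|ML|² + |LK|² − |KM|²)/(2·|ML|·|LK|) ≈ -0.13855, so ∠L ≈ 1.710 rad.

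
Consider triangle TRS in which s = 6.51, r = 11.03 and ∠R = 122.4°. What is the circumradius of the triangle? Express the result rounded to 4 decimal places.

Law of sines: sin S = s·sin R/r ≈ 0.49833.
Since r ≥ s, only the acute value applies: ∠S ≈ 29.89°.
Then ∠T = 180° − ∠R − ∠S ≈ 27.71°.
Law of sines gives t = r·sin T/sin R ≈ 6.0746.
Circumradius = r/(2 sin R) ≈ 6.5318.

6.5318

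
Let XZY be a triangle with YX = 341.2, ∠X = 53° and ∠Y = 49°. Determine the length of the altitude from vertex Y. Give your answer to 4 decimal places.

272.4944

The third angle is ∠Z = 180° − ∠Y − ∠X = 78.00°.
Law of sines: ZY = YX·sin X/sin Z ≈ 278.58.
Law of sines: XZ = YX·sin Y/sin Z ≈ 263.26.
Area = ½·YX·ZY·sin Y ≈ 35868.
The altitude from Y has length 2·area/XZ ≈ 272.49.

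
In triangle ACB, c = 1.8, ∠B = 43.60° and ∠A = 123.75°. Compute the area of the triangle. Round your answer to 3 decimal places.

The third angle is ∠C = 180° − ∠B − ∠A = 12.65°.
Law of sines: a = c·sin A/sin C ≈ 6.8342.
Law of sines: b = c·sin B/sin C ≈ 5.6682.
Area = ½·c·a·sin B ≈ 4.2417.

area ≈ 4.242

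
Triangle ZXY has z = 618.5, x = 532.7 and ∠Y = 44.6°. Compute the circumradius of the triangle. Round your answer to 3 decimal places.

316.159

By the law of cosines, y² = z² + x² − 2·z·x·cos Y = 1.9712e+05, so y ≈ 443.98.
Area = ½·z·x·sin Y ≈ 1.1567e+05.
Circumradius = y/(2 sin Y) ≈ 316.16.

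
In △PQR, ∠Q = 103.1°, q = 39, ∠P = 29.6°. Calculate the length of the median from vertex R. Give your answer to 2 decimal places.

27.20

The third angle is ∠R = 180° − ∠P − ∠Q = 47.30°.
Law of sines: p = q·sin P/sin Q ≈ 19.778.
Law of sines: r = q·sin R/sin Q ≈ 29.427.
Median from R: ½√(2·p² + 2·q² − r²) ≈ 27.196.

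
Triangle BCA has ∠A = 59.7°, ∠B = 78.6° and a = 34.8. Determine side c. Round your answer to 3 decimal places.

26.813

The third angle is ∠C = 180° − ∠A − ∠B = 41.70°.
Law of sines: c = a·sin C/sin A ≈ 26.813.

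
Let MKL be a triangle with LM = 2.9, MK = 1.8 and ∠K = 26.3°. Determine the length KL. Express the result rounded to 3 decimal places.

Law of sines: sin L = MK·sin K/LM ≈ 0.27501.
Since LM ≥ MK, only the acute value applies: ∠L ≈ 15.96°.
Then ∠M = 180° − ∠K − ∠L ≈ 137.74°.
Law of sines gives KL = LM·sin M/sin K ≈ 4.4019.

4.402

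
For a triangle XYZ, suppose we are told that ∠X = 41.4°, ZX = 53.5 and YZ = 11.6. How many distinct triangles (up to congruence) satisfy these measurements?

ZX·sin X = 53.5·sin(41.4°) ≈ 35.38.
Since YZ = 11.6 < 35.38 = ZX sin X, no triangle exists.

0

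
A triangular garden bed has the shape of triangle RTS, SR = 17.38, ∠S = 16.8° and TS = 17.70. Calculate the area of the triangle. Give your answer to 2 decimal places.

44.46

Area = ½·TS·SR·sin S ≈ 44.457.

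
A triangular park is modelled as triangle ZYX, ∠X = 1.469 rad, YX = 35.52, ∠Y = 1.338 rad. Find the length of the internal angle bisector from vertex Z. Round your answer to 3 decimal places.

The third angle is ∠Z = π − ∠Y − ∠X = 0.335 rad.
Law of sines: XZ = YX·sin Y/sin Z ≈ 105.25.
Law of sines: ZY = YX·sin X/sin Z ≈ 107.61.
The bisector from Z has length 2·XZ·ZY·cos(∠Z/2)/(XZ+ZY) ≈ 104.93.

t_Z ≈ 104.928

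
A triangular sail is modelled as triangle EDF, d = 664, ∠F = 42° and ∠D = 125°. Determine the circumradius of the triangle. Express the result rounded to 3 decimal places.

R ≈ 405.297

The third angle is ∠E = 180° − ∠D − ∠F = 13.00°.
Law of sines: e = d·sin E/sin D ≈ 182.34.
Law of sines: f = d·sin F/sin D ≈ 542.39.
Circumradius = d/(2 sin D) ≈ 405.3.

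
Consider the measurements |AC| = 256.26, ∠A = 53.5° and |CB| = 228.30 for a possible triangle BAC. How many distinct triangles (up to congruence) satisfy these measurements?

2

|AC|·sin A = 256.26·sin(53.5°) ≈ 206.
Since |AC| sin A < |CB| < |AC| (206 < 228.30 < 256.26), two triangles exist.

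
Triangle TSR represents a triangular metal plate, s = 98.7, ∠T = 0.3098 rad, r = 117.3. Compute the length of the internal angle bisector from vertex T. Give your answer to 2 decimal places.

105.92

By the law of cosines, t² = s² + r² − 2·s·r·cos T = 1448.3, so t ≈ 38.056.
The bisector from T has length 2·s·r·cos(∠T/2)/(s+r) ≈ 105.92.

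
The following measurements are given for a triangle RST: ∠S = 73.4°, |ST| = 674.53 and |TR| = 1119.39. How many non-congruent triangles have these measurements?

1

|ST|·sin S = 674.53·sin(73.4°) ≈ 646.4.
Since |TR| ≥ |ST|, exactly one triangle exists.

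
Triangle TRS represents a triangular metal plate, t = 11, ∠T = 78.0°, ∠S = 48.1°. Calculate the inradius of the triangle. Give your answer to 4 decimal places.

2.6143

The third angle is ∠R = 180° − ∠S − ∠T = 53.90°.
Law of sines: r = t·sin R/sin T ≈ 9.0864.
Law of sines: s = t·sin S/sin T ≈ 8.3703.
Area = ½·t·r·sin S ≈ 37.197.
Semiperimeter p = (11+9.0864+8.3703)/2 = 14.228.
Inradius = area/p = 37.197/14.228 ≈ 2.6143.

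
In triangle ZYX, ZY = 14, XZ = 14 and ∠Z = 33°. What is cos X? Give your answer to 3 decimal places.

By the law of cosines, YX² = XZ² + ZY² − 2·XZ·ZY·cos Z = 63.241, so YX ≈ 7.9524.
Law of cosines again: cos X = (YX² + XZ² − ZY²)/(2·YX·XZ) ≈ 0.28402, so ∠X ≈ 73.50°.

0.284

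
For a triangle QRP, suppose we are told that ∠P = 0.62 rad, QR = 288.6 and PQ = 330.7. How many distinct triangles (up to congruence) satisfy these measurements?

PQ·sin P = 330.7·sin(0.62 rad) ≈ 192.1.
Since PQ sin P < QR < PQ (192.1 < 288.6 < 330.7), two triangles exist.

2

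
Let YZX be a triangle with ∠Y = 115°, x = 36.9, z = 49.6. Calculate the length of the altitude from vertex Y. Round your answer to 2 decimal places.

By the law of cosines, y² = z² + x² − 2·z·x·cos Y = 5368.8, so y ≈ 73.272.
Area = ½·z·x·sin Y ≈ 829.38.
The altitude from Y has length 2·area/y ≈ 22.638.

22.64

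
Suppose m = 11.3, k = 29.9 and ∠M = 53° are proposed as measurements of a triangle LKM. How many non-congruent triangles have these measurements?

k·sin M = 29.9·sin(53°) ≈ 23.88.
Since m = 11.3 < 23.88 = k sin M, no triangle exists.

0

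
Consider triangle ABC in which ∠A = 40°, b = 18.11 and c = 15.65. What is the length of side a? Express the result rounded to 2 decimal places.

By the law of cosines, a² = b² + c² − 2·b·c·cos A = 138.67, so a ≈ 11.776.

11.78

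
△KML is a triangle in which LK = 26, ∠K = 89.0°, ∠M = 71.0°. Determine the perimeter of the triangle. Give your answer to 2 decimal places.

The third angle is ∠L = 180° − ∠K − ∠M = 20.00°.
Law of sines: ML = LK·sin K/sin M ≈ 27.494.
Law of sines: KM = LK·sin L/sin M ≈ 9.4049.
Semiperimeter s = (27.494+26+9.4049)/2 = 31.449.
Perimeter = 27.494 + 26 + 9.4049 = 62.899.

perimeter ≈ 62.90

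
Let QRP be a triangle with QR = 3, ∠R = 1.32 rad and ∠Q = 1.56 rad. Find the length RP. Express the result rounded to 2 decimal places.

The third angle is ∠P = π − ∠Q − ∠R = 0.262 rad.
Law of sines: RP = QR·sin Q/sin P ≈ 11.599.

11.60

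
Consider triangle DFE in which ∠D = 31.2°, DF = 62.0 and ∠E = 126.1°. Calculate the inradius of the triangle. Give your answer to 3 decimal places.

7.240

The third angle is ∠F = 180° − ∠E − ∠D = 22.70°.
Law of sines: FE = DF·sin D/sin E ≈ 39.75.
Law of sines: ED = DF·sin F/sin E ≈ 29.612.
Area = ½·DF·FE·sin F ≈ 475.53.
Semiperimeter s = (39.75+29.612+62)/2 = 65.681.
Inradius = area/s = 475.53/65.681 ≈ 7.24.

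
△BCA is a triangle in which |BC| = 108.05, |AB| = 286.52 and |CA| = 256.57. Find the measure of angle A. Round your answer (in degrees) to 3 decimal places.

∠A ≈ 22.075°

By the law of cosines, cos A = (|CA|² + |AB|² − |BC|²) / (2·|CA|·|AB|) ≈ 0.92669, so ∠A ≈ 22.07°.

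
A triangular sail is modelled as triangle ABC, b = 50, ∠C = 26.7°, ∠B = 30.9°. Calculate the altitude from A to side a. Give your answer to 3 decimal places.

22.466

The third angle is ∠A = 180° − ∠B − ∠C = 122.40°.
Law of sines: a = b·sin A/sin B ≈ 82.206.
Law of sines: c = b·sin C/sin B ≈ 43.747.
Area = ½·b·a·sin C ≈ 923.42.
The altitude from A has length 2·area/a ≈ 22.466.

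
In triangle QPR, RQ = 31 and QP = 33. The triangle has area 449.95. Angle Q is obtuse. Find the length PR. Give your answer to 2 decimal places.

54.98

From area = ½·RQ·QP·sin Q, we get sin Q = 2·area/(RQ·QP) ≈ 0.87967.
Taking the obtuse solution, ∠Q ≈ 118.40°.
Law of cosines then gives PR ≈ 54.982.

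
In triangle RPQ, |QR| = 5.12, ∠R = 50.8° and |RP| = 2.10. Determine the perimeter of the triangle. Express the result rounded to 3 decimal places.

By the law of cosines, |PQ|² = |QR|² + |RP|² − 2·|QR|·|RP|·cos R = 17.033, so |PQ| ≈ 4.1271.
Semiperimeter s = (4.1271+5.12+2.1)/2 = 5.6736.
Perimeter = 4.1271 + 5.12 + 2.1 = 11.347.

11.347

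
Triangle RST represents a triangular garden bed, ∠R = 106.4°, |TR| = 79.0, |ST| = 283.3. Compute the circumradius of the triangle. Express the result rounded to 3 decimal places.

147.658

Law of sines: sin S = |TR|·sin R/|ST| ≈ 0.26751.
Since |ST| ≥ |TR|, only the acute value applies: ∠S ≈ 15.52°.
Then ∠T = 180° − ∠R − ∠S ≈ 58.08°.
Law of sines gives |RS| = |ST|·sin T/sin R ≈ 250.67.
Circumradius = |ST|/(2 sin R) ≈ 147.66.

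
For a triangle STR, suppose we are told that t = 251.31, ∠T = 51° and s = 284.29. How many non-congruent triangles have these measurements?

2

s·sin T = 284.29·sin(51°) ≈ 220.9.
Since s sin T < t < s (220.9 < 251.31 < 284.29), two triangles exist.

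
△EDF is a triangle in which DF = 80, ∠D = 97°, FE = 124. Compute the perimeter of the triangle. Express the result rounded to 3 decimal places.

perimeter ≈ 289.493

Law of sines: sin E = DF·sin D/FE ≈ 0.64035.
Since FE ≥ DF, only the acute value applies: ∠E ≈ 39.82°.
Then ∠F = 180° − ∠D − ∠E ≈ 43.18°.
Law of sines gives ED = FE·sin F/sin D ≈ 85.493.
Semiperimeter s = (80+124+85.493)/2 = 144.75.
Perimeter = 80 + 124 + 85.493 = 289.49.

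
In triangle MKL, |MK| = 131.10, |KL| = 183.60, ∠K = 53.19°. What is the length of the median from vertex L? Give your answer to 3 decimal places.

By the law of cosines, |LM|² = |MK|² + |KL|² − 2·|MK|·|KL|·cos K = 22052, so |LM| ≈ 148.5.
Median from L: ½√(2·|KL|² + 2·|LM|² − |MK|²) ≈ 153.57.

153.571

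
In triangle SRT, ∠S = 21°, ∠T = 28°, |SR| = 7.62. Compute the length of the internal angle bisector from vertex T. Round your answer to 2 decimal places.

The third angle is ∠R = 180° − ∠T − ∠S = 131.00°.
Law of sines: |RT| = |SR|·sin S/sin T ≈ 5.8167.
Law of sines: |TS| = |SR|·sin R/sin T ≈ 12.25.
The bisector from T has length 2·|RT|·|TS|·cos(∠T/2)/(|RT|+|TS|) ≈ 7.6536.

t_T ≈ 7.65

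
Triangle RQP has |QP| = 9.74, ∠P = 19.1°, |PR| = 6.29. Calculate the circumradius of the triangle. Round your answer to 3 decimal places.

By the law of cosines, |RQ|² = |QP|² + |PR|² − 2·|QP|·|PR|·cos P = 18.648, so |RQ| ≈ 4.3183.
Area = ½·|QP|·|PR|·sin P ≈ 10.023.
Circumradius = |RQ|/(2 sin P) ≈ 6.5985.

6.599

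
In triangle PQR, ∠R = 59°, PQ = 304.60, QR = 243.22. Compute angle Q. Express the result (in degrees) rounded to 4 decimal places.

Law of sines: sin P = QR·sin R/PQ ≈ 0.68444.
Since PQ ≥ QR, only the acute value applies: ∠P ≈ 43.19°.
Then ∠Q = 180° − ∠R − ∠P ≈ 77.81°.

77.8085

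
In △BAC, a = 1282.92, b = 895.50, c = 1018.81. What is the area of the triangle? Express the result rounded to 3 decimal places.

Semiperimeter s = (895.5 + 1282.9 + 1018.8)/2 = 1598.6.
Heron's formula: area = √(1598.6·703.12·315.69·579.81) ≈ 4.5359e+05.

area ≈ 453586.326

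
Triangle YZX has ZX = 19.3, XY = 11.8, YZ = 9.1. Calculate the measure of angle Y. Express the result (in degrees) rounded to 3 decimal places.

134.467

By the law of cosines, cos Y = (XY² + YZ² − ZX²) / (2·XY·YZ) ≈ -0.70050, so ∠Y ≈ 134.47°.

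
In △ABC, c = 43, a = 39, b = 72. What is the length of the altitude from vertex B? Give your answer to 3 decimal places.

h_B ≈ 19.591

Semiperimeter s = (39 + 72 + 43)/2 = 77.
Heron's formula: area = √(77·38·5·34) ≈ 705.28.
The altitude from B has length 2·area/b ≈ 19.591.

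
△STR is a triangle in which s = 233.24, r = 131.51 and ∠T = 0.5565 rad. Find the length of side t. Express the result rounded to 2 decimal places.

By the law of cosines, t² = r² + s² − 2·r·s·cos T = 19606, so t ≈ 140.02.

140.02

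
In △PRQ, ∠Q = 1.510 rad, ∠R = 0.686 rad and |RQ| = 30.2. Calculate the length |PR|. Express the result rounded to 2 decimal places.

The third angle is ∠P = π − ∠R − ∠Q = 0.946 rad.
Law of sines: |PR| = |RQ|·sin Q/sin P ≈ 37.176.

37.18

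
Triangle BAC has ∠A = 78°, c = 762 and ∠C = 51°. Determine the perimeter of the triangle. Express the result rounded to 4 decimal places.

2483.0843

The third angle is ∠B = 180° − ∠A − ∠C = 51.00°.
Law of sines: b = c·sin B/sin C ≈ 762.
Law of sines: a = c·sin A/sin C ≈ 959.08.
Semiperimeter s = (762+959.08+762)/2 = 1241.5.
Perimeter = 762 + 959.08 + 762 = 2483.1.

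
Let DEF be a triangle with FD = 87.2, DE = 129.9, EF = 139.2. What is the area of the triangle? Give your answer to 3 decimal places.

Semiperimeter s = (139.2 + 87.2 + 129.9)/2 = 178.15.
Heron's formula: area = √(178.15·38.95·90.95·48.25) ≈ 5518.2.

area ≈ 5518.190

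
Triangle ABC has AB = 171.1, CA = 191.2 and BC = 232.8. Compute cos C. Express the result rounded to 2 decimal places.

cos C ≈ 0.69

By the law of cosines, cos C = (BC² + CA² − AB²) / (2·BC·CA) ≈ 0.69059, so ∠C ≈ 46.32°.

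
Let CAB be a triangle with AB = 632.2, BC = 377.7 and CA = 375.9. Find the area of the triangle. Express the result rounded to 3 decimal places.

64826.468

Semiperimeter s = (632.2 + 377.7 + 375.9)/2 = 692.9.
Heron's formula: area = √(692.9·60.7·315.2·317) ≈ 64826.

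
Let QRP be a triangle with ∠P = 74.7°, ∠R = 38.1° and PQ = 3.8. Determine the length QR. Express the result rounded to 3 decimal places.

5.940

The third angle is ∠Q = 180° − ∠R − ∠P = 67.20°.
Law of sines: QR = PQ·sin P/sin R ≈ 5.9402.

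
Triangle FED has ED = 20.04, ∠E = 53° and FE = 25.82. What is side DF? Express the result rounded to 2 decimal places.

21.11

By the law of cosines, DF² = FE² + ED² − 2·FE·ED·cos E = 445.48, so DF ≈ 21.106.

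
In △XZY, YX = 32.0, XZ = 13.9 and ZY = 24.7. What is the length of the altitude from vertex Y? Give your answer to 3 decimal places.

Semiperimeter s = (24.7 + 32 + 13.9)/2 = 35.3.
Heron's formula: area = √(35.3·10.6·3.3·21.4) ≈ 162.56.
The altitude from Y has length 2·area/XZ ≈ 23.389.

23.389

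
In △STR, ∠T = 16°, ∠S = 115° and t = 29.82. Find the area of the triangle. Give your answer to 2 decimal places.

area ≈ 1103.32

The third angle is ∠R = 180° − ∠S − ∠T = 49.00°.
Law of sines: s = t·sin S/sin T ≈ 98.049.
Law of sines: r = t·sin R/sin T ≈ 81.649.
Area = ½·t·s·sin R ≈ 1103.3.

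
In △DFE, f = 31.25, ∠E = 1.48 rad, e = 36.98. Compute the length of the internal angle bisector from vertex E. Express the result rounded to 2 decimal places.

Law of sines: sin F = f·sin E/e ≈ 0.84157.
Since e ≥ f, only the acute value applies: ∠F ≈ 1.000 rad.
Then ∠D = π − ∠E − ∠F ≈ 0.661 rad.
Law of sines gives d = e·sin D/sin E ≈ 22.808.
The bisector from E has length 2·d·f·cos(∠E/2)/(d+f) ≈ 19.473.

t_E ≈ 19.47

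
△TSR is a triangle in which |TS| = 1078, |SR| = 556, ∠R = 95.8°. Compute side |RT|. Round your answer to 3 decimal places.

Law of sines: sin T = |SR|·sin R/|TS| ≈ 0.51313.
Since |TS| ≥ |SR|, only the acute value applies: ∠T ≈ 30.87°.
Then ∠S = 180° − ∠R − ∠T ≈ 53.33°.
Law of sines gives |RT| = |TS|·sin S/sin R ≈ 869.07.

869.072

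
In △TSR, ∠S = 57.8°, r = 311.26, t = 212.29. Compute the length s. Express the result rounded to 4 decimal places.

By the law of cosines, s² = r² + t² − 2·r·t·cos S = 71528, so s ≈ 267.45.

267.4466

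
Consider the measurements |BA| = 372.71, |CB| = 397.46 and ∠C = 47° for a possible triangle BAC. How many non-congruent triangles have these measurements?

|CB|·sin C = 397.46·sin(47°) ≈ 290.7.
Since |CB| sin C < |BA| < |CB| (290.7 < 372.71 < 397.46), two triangles exist.

2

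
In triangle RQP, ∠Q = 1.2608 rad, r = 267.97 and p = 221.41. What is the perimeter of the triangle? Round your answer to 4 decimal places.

By the law of cosines, q² = p² + r² − 2·p·r·cos Q = 84632, so q ≈ 290.92.
Semiperimeter s = (267.97+290.92+221.41)/2 = 390.15.
Perimeter = 267.97 + 290.92 + 221.41 = 780.3.

780.2953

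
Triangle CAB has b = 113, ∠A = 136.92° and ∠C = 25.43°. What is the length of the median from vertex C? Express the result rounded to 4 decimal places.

The third angle is ∠B = 180° − ∠C − ∠A = 17.65°.
Law of sines: c = b·sin C/sin B ≈ 160.04.
Law of sines: a = b·sin A/sin B ≈ 254.55.
Median from C: ½√(2·a² + 2·b² − c²) ≈ 179.95.

m_C ≈ 179.9457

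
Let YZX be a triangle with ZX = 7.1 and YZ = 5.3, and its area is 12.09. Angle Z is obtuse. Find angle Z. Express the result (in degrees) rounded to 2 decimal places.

∠Z ≈ 140.02°

From area = ½·YZ·ZX·sin Z, we get sin Z = 2·area/(YZ·ZX) ≈ 0.64257.
Taking the obtuse solution, ∠Z ≈ 140.02°.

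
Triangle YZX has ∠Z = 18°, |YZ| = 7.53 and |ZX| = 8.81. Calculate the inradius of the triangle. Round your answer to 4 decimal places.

By the law of cosines, |XY|² = |YZ|² + |ZX|² − 2·|YZ|·|ZX|·cos Z = 8.1322, so |XY| ≈ 2.8517.
Area = ½·|YZ|·|ZX|·sin Z ≈ 10.25.
Semiperimeter s = (8.81+2.8517+7.53)/2 = 9.5958.
Inradius = area/s = 10.25/9.5958 ≈ 1.0682.

1.0682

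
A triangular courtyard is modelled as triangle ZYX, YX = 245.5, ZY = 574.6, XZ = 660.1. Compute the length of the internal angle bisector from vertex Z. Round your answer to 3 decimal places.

By the law of cosines, cos Z = (XZ² + ZY² − YX²) / (2·XZ·ZY) ≈ 0.93019, so ∠Z ≈ 21.54°.
The bisector from Z has length 2·XZ·ZY·cos(∠Z/2)/(XZ+ZY) ≈ 603.57.

603.571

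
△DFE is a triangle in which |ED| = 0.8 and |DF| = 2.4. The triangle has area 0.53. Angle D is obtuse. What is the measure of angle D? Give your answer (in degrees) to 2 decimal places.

∠D ≈ 146.49°

From area = ½·|ED|·|DF|·sin D, we get sin D = 2·area/(|ED|·|DF|) ≈ 0.55208.
Taking the obtuse solution, ∠D ≈ 146.49°.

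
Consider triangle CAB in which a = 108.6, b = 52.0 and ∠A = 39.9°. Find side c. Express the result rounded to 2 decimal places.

Law of sines: sin B = b·sin A/a ≈ 0.30714.
Since a ≥ b, only the acute value applies: ∠B ≈ 17.89°.
Then ∠C = 180° − ∠A − ∠B ≈ 122.21°.
Law of sines gives c = a·sin C/sin A ≈ 143.24.

143.24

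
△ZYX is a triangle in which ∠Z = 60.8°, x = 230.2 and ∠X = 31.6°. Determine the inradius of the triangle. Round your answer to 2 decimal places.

The third angle is ∠Y = 180° − ∠X − ∠Z = 87.60°.
Law of sines: z = x·sin Z/sin X ≈ 383.5.
Law of sines: y = x·sin Y/sin X ≈ 438.94.
Area = ½·x·z·sin Y ≈ 44102.
Semiperimeter s = (383.5+438.94+230.2)/2 = 526.32.
Inradius = area/s = 44102/526.32 ≈ 83.793.

83.79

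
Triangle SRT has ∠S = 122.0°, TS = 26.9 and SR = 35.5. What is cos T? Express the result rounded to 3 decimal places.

By the law of cosines, RT² = TS² + SR² − 2·TS·SR·cos S = 2996, so RT ≈ 54.735.
Law of cosines again: cos T = (RT² + TS² − SR²)/(2·RT·TS) ≈ 0.83515, so ∠T ≈ 33.37°.

0.835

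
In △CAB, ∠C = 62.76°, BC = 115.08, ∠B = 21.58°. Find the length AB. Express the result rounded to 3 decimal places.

102.819

The third angle is ∠A = 180° − ∠B − ∠C = 95.66°.
Law of sines: AB = BC·sin C/sin A ≈ 102.82.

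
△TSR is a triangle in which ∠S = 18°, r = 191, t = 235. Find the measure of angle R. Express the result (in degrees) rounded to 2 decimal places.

47.89

By the law of cosines, s² = r² + t² − 2·r·t·cos S = 6329.7, so s ≈ 79.559.
Law of cosines again: cos R = (t² + s² − r²)/(2·t·s) ≈ 0.67055, so ∠R ≈ 47.89°.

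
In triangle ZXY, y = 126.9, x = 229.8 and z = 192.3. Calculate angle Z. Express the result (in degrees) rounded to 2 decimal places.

By the law of cosines, cos Z = (x² + y² − z²) / (2·x·y) ≈ 0.54751, so ∠Z ≈ 56.80°.

56.80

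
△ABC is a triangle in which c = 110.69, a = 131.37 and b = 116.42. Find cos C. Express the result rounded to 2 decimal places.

By the law of cosines, cos C = (a² + b² − c²) / (2·a·b) ≈ 0.60675, so ∠C ≈ 52.65°.

cos C ≈ 0.61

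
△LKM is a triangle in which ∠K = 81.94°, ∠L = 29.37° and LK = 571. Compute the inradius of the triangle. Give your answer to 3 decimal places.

The third angle is ∠M = 180° − ∠L − ∠K = 68.69°.
Law of sines: KM = LK·sin L/sin M ≈ 300.6.
Law of sines: ML = LK·sin K/sin M ≈ 606.85.
Area = ½·LK·KM·sin K ≈ 84973.
Semiperimeter s = (300.6+606.85+571)/2 = 739.22.
Inradius = area/s = 84973/739.22 ≈ 114.95.

r ≈ 114.949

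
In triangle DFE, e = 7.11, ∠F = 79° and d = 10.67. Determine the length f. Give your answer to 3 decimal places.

By the law of cosines, f² = e² + d² − 2·e·d·cos F = 135.45, so f ≈ 11.638.

11.638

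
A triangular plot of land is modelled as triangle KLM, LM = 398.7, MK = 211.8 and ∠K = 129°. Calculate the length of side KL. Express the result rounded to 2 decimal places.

Law of sines: sin L = MK·sin K/LM ≈ 0.41284.
Since LM ≥ MK, only the acute value applies: ∠L ≈ 24.38°.
Then ∠M = 180° − ∠K − ∠L ≈ 26.62°.
Law of sines gives KL = LM·sin M/sin K ≈ 229.85.

229.85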